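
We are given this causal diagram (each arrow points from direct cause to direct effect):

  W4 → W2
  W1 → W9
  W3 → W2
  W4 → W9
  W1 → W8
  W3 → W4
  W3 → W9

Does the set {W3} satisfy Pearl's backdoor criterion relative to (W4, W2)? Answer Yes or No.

Backdoor paths from W4 to W2 (paths whose first edge points into W4):
  P1: W4 <- W3 -> W2
Condition 1 (no descendant of W4 in the set): holds — descendants of W4 are {W2, W9}; none are in {W3}.
Condition 2 (every backdoor path blocked by {W3}):
  P1: blocked at fork node W3 ∈ conditioning set.
{W3} satisfies the backdoor criterion.

Yes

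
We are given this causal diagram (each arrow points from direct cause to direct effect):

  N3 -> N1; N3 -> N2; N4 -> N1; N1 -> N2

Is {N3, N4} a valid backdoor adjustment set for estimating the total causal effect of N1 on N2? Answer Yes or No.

Backdoor paths from N1 to N2 (paths whose first edge points into N1):
  P1: N1 <- N3 -> N2
Condition 1 (no descendant of N1 in the set): holds — descendants of N1 are {N2}; none are in {N3, N4}.
Condition 2 (every backdoor path blocked by {N3, N4}):
  P1: blocked at fork node N3 ∈ conditioning set.
{N3, N4} satisfies the backdoor criterion.

Yes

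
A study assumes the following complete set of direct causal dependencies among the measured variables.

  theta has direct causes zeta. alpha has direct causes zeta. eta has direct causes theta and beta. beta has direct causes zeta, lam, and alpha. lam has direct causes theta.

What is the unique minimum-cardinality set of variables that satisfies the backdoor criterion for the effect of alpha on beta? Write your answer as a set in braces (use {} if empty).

Variables eligible for adjustment (non-descendants of alpha, excluding alpha and beta): {lam, theta, zeta}.
Backdoor paths from alpha to beta:
  P1: alpha <- zeta -> theta -> lam -> beta
  P2: alpha <- zeta -> theta -> eta <- beta
  P3: alpha <- zeta -> beta
The empty set is not sufficient: P1 (alpha <- zeta -> theta -> lam -> beta) has no collider blocking it and no conditioned non-collider, so it is open.
Try {zeta}:
  P1: blocked at fork node zeta ∈ conditioning set.
  P2: blocked at fork node zeta ∈ conditioning set.
  P3: blocked at fork node zeta ∈ conditioning set.
{zeta} contains no descendant of alpha and blocks every backdoor path.
No other singleton works — e.g. {theta} leaves P3 open — so {zeta} is the unique smallest valid adjustment set.

{zeta}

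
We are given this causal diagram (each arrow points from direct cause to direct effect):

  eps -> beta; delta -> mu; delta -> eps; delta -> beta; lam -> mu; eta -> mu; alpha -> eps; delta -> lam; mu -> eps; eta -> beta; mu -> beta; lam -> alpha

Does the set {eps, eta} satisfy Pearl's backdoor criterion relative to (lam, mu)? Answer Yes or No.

No

Backdoor paths from lam to mu (paths whose first edge points into lam):
  P1: lam <- delta -> mu
  P2: lam <- delta -> eps <- mu
  P3: lam <- delta -> eps -> beta <- eta -> mu
  P4: lam <- delta -> eps -> beta <- mu
  P5: lam <- delta -> beta <- eta -> mu
  P6: lam <- delta -> beta <- mu
  P7: lam <- delta -> beta <- eps <- mu
Condition 1 (no descendant of lam in the set): FAILS — eps is a descendant of lam.
Condition 2 (every backdoor path blocked by {eps, eta}):
  P1: open — no interior node is in the conditioning set.
  P2: open — collider(s) eps are conditioned on (or have a conditioned descendant) and no non-collider on the path is in the set.
  P3: blocked at chain node eps ∈ conditioning set.
  P4: blocked at chain node eps ∈ conditioning set.
  P5: blocked at collider beta (neither it nor any descendant is in the conditioning set).
  P6: blocked at collider beta (neither it nor any descendant is in the conditioning set).
  P7: blocked at collider beta (neither it nor any descendant is in the conditioning set).
{eps, eta} does not satisfy the backdoor criterion.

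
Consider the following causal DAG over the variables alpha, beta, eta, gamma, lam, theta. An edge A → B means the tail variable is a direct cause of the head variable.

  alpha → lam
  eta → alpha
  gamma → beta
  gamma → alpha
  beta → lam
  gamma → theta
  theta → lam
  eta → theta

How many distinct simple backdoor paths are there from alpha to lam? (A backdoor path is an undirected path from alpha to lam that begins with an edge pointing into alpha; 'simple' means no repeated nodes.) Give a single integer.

4

A backdoor path from alpha to lam is any simple undirected path whose first edge points into alpha (i.e. leaves alpha via a parent).
Parents of alpha: {eta, gamma}.
Enumerating:
  P1: alpha <- gamma -> theta -> lam
  P2: alpha <- gamma -> beta -> lam
  P3: alpha <- eta -> theta <- gamma -> beta -> lam
  P4: alpha <- eta -> theta -> lam
That exhausts the simple backdoor paths. Count: 4.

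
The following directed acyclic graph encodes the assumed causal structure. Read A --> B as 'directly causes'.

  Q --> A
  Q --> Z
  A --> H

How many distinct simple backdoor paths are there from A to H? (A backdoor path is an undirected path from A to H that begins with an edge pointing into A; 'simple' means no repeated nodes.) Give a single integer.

A backdoor path from A to H is any simple undirected path whose first edge points into A (i.e. leaves A via a parent).
Parents of A: {Q}.
No simple path from any parent of A reaches H without revisiting A, so there are no backdoor paths.

0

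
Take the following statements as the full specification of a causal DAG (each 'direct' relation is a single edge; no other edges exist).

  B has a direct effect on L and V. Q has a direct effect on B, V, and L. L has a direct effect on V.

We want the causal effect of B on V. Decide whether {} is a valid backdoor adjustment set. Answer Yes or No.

No

Backdoor paths from B to V (paths whose first edge points into B):
  P1: B <- Q -> L -> V
  P2: B <- Q -> V
Condition 1 (no descendant of B in the set): holds — descendants of B are {L, V}; none are in {}.
Condition 2 (every backdoor path blocked by {}):
  P1: open — no interior node is in the conditioning set.
  P2: open — no interior node is in the conditioning set.
{} does not satisfy the backdoor criterion.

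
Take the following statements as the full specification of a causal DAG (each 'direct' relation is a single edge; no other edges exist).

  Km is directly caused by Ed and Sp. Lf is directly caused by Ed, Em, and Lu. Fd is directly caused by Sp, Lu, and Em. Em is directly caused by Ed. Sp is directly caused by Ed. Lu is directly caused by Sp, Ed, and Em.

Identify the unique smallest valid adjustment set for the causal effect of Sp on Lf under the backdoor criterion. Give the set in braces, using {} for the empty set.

Variables eligible for adjustment (non-descendants of Sp, excluding Sp and Lf): {Ed, Em}.
Backdoor paths from Sp to Lf:
  P1: Sp <- Ed -> Em -> Lu -> Lf
  P2: Sp <- Ed -> Em -> Lf
  P3: Sp <- Ed -> Em -> Fd <- Lu -> Lf
  P4: Sp <- Ed -> Lu <- Em -> Lf
  P5: Sp <- Ed -> Lu -> Lf
  P6: Sp <- Ed -> Lu -> Fd <- Em -> Lf
  P7: Sp <- Ed -> Lf
The empty set is not sufficient: P1 (Sp <- Ed -> Em -> Lu -> Lf) has no collider blocking it and no conditioned non-collider, so it is open.
Try {Ed}:
  P1: blocked at fork node Ed ∈ conditioning set.
  P2: blocked at fork node Ed ∈ conditioning set.
  P3: blocked at fork node Ed ∈ conditioning set.
  P4: blocked at fork node Ed ∈ conditioning set.
  P5: blocked at fork node Ed ∈ conditioning set.
  P6: blocked at fork node Ed ∈ conditioning set.
  P7: blocked at fork node Ed ∈ conditioning set.
{Ed} contains no descendant of Sp and blocks every backdoor path.
No other singleton works — e.g. {Em} leaves P5 open — so {Ed} is the unique smallest valid adjustment set.

{Ed}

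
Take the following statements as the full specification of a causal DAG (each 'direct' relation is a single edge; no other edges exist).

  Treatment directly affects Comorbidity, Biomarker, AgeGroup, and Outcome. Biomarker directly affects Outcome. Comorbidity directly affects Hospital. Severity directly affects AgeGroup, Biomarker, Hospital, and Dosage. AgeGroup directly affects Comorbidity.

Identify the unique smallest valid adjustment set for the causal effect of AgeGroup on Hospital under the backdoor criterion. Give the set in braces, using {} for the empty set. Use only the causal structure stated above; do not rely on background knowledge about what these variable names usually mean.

Variables eligible for adjustment (non-descendants of AgeGroup, excluding AgeGroup and Hospital): {Biomarker, Dosage, Outcome, Severity, Treatment}.
Backdoor paths from AgeGroup to Hospital:
  P1: AgeGroup <- Treatment -> Comorbidity -> Hospital
  P2: AgeGroup <- Treatment -> Biomarker <- Severity -> Hospital
  P3: AgeGroup <- Treatment -> Outcome <- Biomarker <- Severity -> Hospital
  P4: AgeGroup <- Severity -> Hospital
  P5: AgeGroup <- Severity -> Biomarker <- Treatment -> Comorbidity -> Hospital
  P6: AgeGroup <- Severity -> Biomarker -> Outcome <- Treatment -> Comorbidity -> Hospital
The empty set is not sufficient: P1 (AgeGroup <- Treatment -> Comorbidity -> Hospital) has no collider blocking it and no conditioned non-collider, so it is open.
Try {Severity, Treatment}:
  P1: blocked at fork node Treatment ∈ conditioning set.
  P2: blocked at fork node Treatment ∈ conditioning set.
  P3: blocked at fork node Treatment ∈ conditioning set.
  P4: blocked at fork node Severity ∈ conditioning set.
  P5: blocked at fork node Severity ∈ conditioning set.
  P6: blocked at fork node Severity ∈ conditioning set.
{Severity, Treatment} contains no descendant of AgeGroup and blocks every backdoor path.
Every element of {Severity, Treatment} is needed (dropping Severity leaves P4 open; dropping Treatment leaves P1 open), so no proper subset is valid.
Among all size-2 subsets of the eligible variables, only {Severity, Treatment} blocks every backdoor path, so it is the unique smallest valid adjustment set.

{Severity, Treatment}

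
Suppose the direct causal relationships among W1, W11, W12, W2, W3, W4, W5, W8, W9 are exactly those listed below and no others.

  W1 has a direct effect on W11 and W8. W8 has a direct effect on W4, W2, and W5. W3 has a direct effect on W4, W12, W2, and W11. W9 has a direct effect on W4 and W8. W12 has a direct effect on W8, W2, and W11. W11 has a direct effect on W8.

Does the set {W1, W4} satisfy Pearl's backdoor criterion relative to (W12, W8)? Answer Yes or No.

Backdoor paths from W12 to W8 (paths whose first edge points into W12):
  P1: W12 <- W3 -> W11 <- W1 -> W8
  P2: W12 <- W3 -> W11 -> W8
  P3: W12 <- W3 -> W2 <- W8
  P4: W12 <- W3 -> W4 <- W9 -> W8
  P5: W12 <- W3 -> W4 <- W8
Condition 1 (no descendant of W12 in the set): FAILS — W4 is a descendant of W12.
Condition 2 (every backdoor path blocked by {W1, W4}):
  P1: blocked at fork node W1 ∈ conditioning set.
  P2: open — no interior node is in the conditioning set.
  P3: blocked at collider W2 (neither it nor any descendant is in the conditioning set).
  P4: open — collider(s) W4 are conditioned on (or have a conditioned descendant) and no non-collider on the path is in the set.
  P5: open — collider(s) W4 are conditioned on (or have a conditioned descendant) and no non-collider on the path is in the set.
{W1, W4} does not satisfy the backdoor criterion.

No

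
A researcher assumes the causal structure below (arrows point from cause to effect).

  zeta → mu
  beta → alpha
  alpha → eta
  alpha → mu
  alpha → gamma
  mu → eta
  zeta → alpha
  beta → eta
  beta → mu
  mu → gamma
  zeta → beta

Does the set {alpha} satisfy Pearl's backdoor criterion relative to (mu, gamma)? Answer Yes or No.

Yes

Backdoor paths from mu to gamma (paths whose first edge points into mu):
  P1: mu <- zeta -> beta -> alpha -> gamma
  P2: mu <- zeta -> beta -> eta <- alpha -> gamma
  P3: mu <- zeta -> alpha -> gamma
  P4: mu <- beta <- zeta -> alpha -> gamma
  P5: mu <- beta -> alpha -> gamma
  P6: mu <- beta -> eta <- alpha -> gamma
  P7: mu <- alpha -> gamma
Condition 1 (no descendant of mu in the set): holds — descendants of mu are {eta, gamma}; none are in {alpha}.
Condition 2 (every backdoor path blocked by {alpha}):
  P1: blocked at chain node alpha ∈ conditioning set.
  P2: blocked at collider eta (neither it nor any descendant is in the conditioning set).
  P3: blocked at chain node alpha ∈ conditioning set.
  P4: blocked at chain node alpha ∈ conditioning set.
  P5: blocked at chain node alpha ∈ conditioning set.
  P6: blocked at collider eta (neither it nor any descendant is in the conditioning set).
  P7: blocked at fork node alpha ∈ conditioning set.
{alpha} satisfies the backdoor criterion.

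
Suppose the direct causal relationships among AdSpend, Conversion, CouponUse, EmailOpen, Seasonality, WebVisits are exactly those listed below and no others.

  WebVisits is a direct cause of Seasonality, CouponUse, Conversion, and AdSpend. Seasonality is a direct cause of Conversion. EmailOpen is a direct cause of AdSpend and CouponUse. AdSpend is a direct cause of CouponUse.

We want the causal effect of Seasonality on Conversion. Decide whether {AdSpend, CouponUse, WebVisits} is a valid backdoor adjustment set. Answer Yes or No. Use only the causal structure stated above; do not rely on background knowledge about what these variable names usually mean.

Yes

Backdoor paths from Seasonality to Conversion (paths whose first edge points into Seasonality):
  P1: Seasonality <- WebVisits -> Conversion
Condition 1 (no descendant of Seasonality in the set): holds — descendants of Seasonality are {Conversion}; none are in {AdSpend, CouponUse, WebVisits}.
Condition 2 (every backdoor path blocked by {AdSpend, CouponUse, WebVisits}):
  P1: blocked at fork node WebVisits ∈ conditioning set.
{AdSpend, CouponUse, WebVisits} satisfies the backdoor criterion.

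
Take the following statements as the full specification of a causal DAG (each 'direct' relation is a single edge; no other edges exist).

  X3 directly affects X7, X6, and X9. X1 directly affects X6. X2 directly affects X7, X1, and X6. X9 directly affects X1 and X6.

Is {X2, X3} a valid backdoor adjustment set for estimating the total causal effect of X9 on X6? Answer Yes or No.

Backdoor paths from X9 to X6 (paths whose first edge points into X9):
  P1: X9 <- X3 -> X6
  P2: X9 <- X3 -> X7 <- X2 -> X1 -> X6
  P3: X9 <- X3 -> X7 <- X2 -> X6
Condition 1 (no descendant of X9 in the set): holds — descendants of X9 are {X1, X6}; none are in {X2, X3}.
Condition 2 (every backdoor path blocked by {X2, X3}):
  P1: blocked at fork node X3 ∈ conditioning set.
  P2: blocked at fork node X3 ∈ conditioning set.
  P3: blocked at fork node X3 ∈ conditioning set.
{X2, X3} satisfies the backdoor criterion.

Yes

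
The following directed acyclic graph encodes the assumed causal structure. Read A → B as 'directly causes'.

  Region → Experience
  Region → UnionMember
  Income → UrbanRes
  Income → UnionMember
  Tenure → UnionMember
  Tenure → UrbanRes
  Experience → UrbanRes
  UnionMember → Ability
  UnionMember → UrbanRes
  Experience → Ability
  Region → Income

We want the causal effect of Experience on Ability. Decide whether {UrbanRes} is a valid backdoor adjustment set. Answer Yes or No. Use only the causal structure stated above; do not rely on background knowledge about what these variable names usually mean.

No

Backdoor paths from Experience to Ability (paths whose first edge points into Experience):
  P1: Experience <- Region -> Income -> UnionMember -> Ability
  P2: Experience <- Region -> Income -> UrbanRes <- Tenure -> UnionMember -> Ability
  P3: Experience <- Region -> Income -> UrbanRes <- UnionMember -> Ability
  P4: Experience <- Region -> UnionMember -> Ability
Condition 1 (no descendant of Experience in the set): FAILS — UrbanRes is a descendant of Experience.
Condition 2 (every backdoor path blocked by {UrbanRes}):
  P1: open — no interior node is in the conditioning set.
  P2: open — collider(s) UrbanRes are conditioned on (or have a conditioned descendant) and no non-collider on the path is in the set.
  P3: open — collider(s) UrbanRes are conditioned on (or have a conditioned descendant) and no non-collider on the path is in the set.
  P4: open — no interior node is in the conditioning set.
{UrbanRes} does not satisfy the backdoor criterion.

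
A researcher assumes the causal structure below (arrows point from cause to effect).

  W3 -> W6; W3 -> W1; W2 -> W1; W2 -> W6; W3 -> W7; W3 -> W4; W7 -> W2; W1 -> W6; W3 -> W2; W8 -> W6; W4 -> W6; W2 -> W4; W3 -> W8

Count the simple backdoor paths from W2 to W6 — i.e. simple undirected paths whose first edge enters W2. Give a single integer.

8

A backdoor path from W2 to W6 is any simple undirected path whose first edge points into W2 (i.e. leaves W2 via a parent).
Parents of W2: {W3, W7}.
Enumerating:
  P1: W2 <- W3 -> W4 -> W6
  P2: W2 <- W3 -> W1 -> W6
  P3: W2 <- W3 -> W8 -> W6
  P4: W2 <- W3 -> W6
  P5: W2 <- W7 <- W3 -> W4 -> W6
  P6: W2 <- W7 <- W3 -> W1 -> W6
  P7: W2 <- W7 <- W3 -> W8 -> W6
  P8: W2 <- W7 <- W3 -> W6
That exhausts the simple backdoor paths. Count: 8.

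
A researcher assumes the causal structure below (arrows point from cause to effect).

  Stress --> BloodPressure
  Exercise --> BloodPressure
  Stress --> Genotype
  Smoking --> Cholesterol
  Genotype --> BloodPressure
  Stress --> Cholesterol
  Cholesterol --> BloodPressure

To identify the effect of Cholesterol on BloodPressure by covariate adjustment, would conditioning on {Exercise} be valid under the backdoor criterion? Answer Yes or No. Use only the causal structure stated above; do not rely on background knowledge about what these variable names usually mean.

Backdoor paths from Cholesterol to BloodPressure (paths whose first edge points into Cholesterol):
  P1: Cholesterol <- Stress -> Genotype -> BloodPressure
  P2: Cholesterol <- Stress -> BloodPressure
Condition 1 (no descendant of Cholesterol in the set): holds — descendants of Cholesterol are {BloodPressure}; none are in {Exercise}.
Condition 2 (every backdoor path blocked by {Exercise}):
  P1: open — no interior node is in the conditioning set.
  P2: open — no interior node is in the conditioning set.
{Exercise} does not satisfy the backdoor criterion.

No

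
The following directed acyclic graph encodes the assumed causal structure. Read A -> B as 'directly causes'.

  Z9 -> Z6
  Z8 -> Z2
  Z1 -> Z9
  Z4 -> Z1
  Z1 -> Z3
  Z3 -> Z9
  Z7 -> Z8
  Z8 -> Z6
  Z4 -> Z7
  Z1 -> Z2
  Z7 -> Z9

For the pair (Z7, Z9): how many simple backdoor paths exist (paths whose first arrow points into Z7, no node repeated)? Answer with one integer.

3

A backdoor path from Z7 to Z9 is any simple undirected path whose first edge points into Z7 (i.e. leaves Z7 via a parent).
Parents of Z7: {Z4}.
Enumerating:
  P1: Z7 <- Z4 -> Z1 -> Z3 -> Z9
  P2: Z7 <- Z4 -> Z1 -> Z9
  P3: Z7 <- Z4 -> Z1 -> Z2 <- Z8 -> Z6 <- Z9
That exhausts the simple backdoor paths. Count: 3.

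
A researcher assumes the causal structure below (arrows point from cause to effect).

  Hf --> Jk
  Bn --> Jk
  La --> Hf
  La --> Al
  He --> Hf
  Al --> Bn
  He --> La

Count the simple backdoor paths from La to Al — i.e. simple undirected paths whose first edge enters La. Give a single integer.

1

A backdoor path from La to Al is any simple undirected path whose first edge points into La (i.e. leaves La via a parent).
Parents of La: {He}.
Enumerating:
  P1: La <- He -> Hf -> Jk <- Bn <- Al
That exhausts the simple backdoor paths. Count: 1.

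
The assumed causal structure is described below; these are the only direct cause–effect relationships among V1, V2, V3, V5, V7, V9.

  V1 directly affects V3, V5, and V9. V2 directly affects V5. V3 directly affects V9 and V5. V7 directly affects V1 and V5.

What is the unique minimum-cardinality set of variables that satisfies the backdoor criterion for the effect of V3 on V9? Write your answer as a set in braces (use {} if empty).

Variables eligible for adjustment (non-descendants of V3, excluding V3 and V9): {V1, V2, V7}.
Backdoor paths from V3 to V9:
  P1: V3 <- V1 -> V9
The empty set is not sufficient: P1 (V3 <- V1 -> V9) has no collider blocking it and no conditioned non-collider, so it is open.
Try {V1}:
  P1: blocked at fork node V1 ∈ conditioning set.
{V1} contains no descendant of V3 and blocks every backdoor path.
No other singleton works — e.g. {V2} leaves P1 open — so {V1} is the unique smallest valid adjustment set.

{V1}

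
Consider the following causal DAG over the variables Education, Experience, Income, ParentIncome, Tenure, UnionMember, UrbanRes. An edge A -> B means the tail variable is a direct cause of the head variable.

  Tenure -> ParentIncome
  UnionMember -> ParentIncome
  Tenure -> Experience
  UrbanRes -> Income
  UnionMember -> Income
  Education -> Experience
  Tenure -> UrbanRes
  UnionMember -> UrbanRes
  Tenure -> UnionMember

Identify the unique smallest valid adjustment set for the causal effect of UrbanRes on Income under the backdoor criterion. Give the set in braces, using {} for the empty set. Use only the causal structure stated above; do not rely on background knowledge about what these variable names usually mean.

Variables eligible for adjustment (non-descendants of UrbanRes, excluding UrbanRes and Income): {Education, Experience, ParentIncome, Tenure, UnionMember}.
Backdoor paths from UrbanRes to Income:
  P1: UrbanRes <- Tenure -> UnionMember -> Income
  P2: UrbanRes <- Tenure -> ParentIncome <- UnionMember -> Income
  P3: UrbanRes <- UnionMember -> Income
The empty set is not sufficient: P1 (UrbanRes <- Tenure -> UnionMember -> Income) has no collider blocking it and no conditioned non-collider, so it is open.
Try {UnionMember}:
  P1: blocked at chain node UnionMember ∈ conditioning set.
  P2: blocked at collider ParentIncome (neither it nor any descendant is in the conditioning set).
  P3: blocked at fork node UnionMember ∈ conditioning set.
{UnionMember} contains no descendant of UrbanRes and blocks every backdoor path.
No other singleton works — e.g. {Education} leaves P1 open — so {UnionMember} is the unique smallest valid adjustment set.

{UnionMember}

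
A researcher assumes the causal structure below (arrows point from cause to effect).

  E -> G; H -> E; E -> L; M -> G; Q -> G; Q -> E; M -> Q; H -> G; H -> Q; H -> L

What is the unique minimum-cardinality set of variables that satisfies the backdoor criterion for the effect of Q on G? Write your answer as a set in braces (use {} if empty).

{H, M}

Variables eligible for adjustment (non-descendants of Q, excluding Q and G): {H, M}.
Backdoor paths from Q to G:
  P1: Q <- H -> E -> G
  P2: Q <- H -> L <- E -> G
  P3: Q <- H -> G
  P4: Q <- M -> G
The empty set is not sufficient: P1 (Q <- H -> E -> G) has no collider blocking it and no conditioned non-collider, so it is open.
Try {H, M}:
  P1: blocked at fork node H ∈ conditioning set.
  P2: blocked at fork node H ∈ conditioning set.
  P3: blocked at fork node H ∈ conditioning set.
  P4: blocked at fork node M ∈ conditioning set.
{H, M} contains no descendant of Q and blocks every backdoor path.
Every element of {H, M} is needed (dropping H leaves P1 open; dropping M leaves P4 open), so no proper subset is valid.
Among all size-2 subsets of the eligible variables, only {H, M} blocks every backdoor path, so it is the unique smallest valid adjustment set.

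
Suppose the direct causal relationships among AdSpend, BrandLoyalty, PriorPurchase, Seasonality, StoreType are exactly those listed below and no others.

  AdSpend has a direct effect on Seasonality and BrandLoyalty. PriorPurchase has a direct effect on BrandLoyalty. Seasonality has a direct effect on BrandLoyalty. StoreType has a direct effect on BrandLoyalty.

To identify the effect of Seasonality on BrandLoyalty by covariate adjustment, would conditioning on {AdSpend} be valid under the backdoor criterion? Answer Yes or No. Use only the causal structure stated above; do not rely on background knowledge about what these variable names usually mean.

Yes

Backdoor paths from Seasonality to BrandLoyalty (paths whose first edge points into Seasonality):
  P1: Seasonality <- AdSpend -> BrandLoyalty
Condition 1 (no descendant of Seasonality in the set): holds — descendants of Seasonality are {BrandLoyalty}; none are in {AdSpend}.
Condition 2 (every backdoor path blocked by {AdSpend}):
  P1: blocked at fork node AdSpend ∈ conditioning set.
{AdSpend} satisfies the backdoor criterion.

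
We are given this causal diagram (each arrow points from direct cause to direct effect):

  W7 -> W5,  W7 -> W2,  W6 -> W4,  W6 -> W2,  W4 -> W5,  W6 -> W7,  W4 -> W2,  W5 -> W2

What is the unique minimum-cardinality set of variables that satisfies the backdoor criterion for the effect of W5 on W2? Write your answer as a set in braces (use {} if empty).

{W4, W7}

Variables eligible for adjustment (non-descendants of W5, excluding W5 and W2): {W4, W6, W7}.
Backdoor paths from W5 to W2:
  P1: W5 <- W7 <- W6 -> W4 -> W2
  P2: W5 <- W7 <- W6 -> W2
  P3: W5 <- W7 -> W2
  P4: W5 <- W4 <- W6 -> W7 -> W2
  P5: W5 <- W4 <- W6 -> W2
  P6: W5 <- W4 -> W2
The empty set is not sufficient: P1 (W5 <- W7 <- W6 -> W4 -> W2) has no collider blocking it and no conditioned non-collider, so it is open.
Try {W4, W7}:
  P1: blocked at chain node W7 ∈ conditioning set.
  P2: blocked at chain node W7 ∈ conditioning set.
  P3: blocked at fork node W7 ∈ conditioning set.
  P4: blocked at chain node W4 ∈ conditioning set.
  P5: blocked at chain node W4 ∈ conditioning set.
  P6: blocked at fork node W4 ∈ conditioning set.
{W4, W7} contains no descendant of W5 and blocks every backdoor path.
Every element of {W4, W7} is needed (dropping W4 leaves P5 open; dropping W7 leaves P2 open), so no proper subset is valid.
Among all size-2 subsets of the eligible variables, only {W4, W7} blocks every backdoor path, so it is the unique smallest valid adjustment set.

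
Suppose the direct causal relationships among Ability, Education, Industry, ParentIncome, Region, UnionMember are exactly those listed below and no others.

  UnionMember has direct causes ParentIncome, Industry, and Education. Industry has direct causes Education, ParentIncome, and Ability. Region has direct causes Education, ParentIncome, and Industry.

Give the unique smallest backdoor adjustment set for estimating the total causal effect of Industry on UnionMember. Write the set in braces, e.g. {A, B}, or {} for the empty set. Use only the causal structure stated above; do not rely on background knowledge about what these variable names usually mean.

Variables eligible for adjustment (non-descendants of Industry, excluding Industry and UnionMember): {Ability, Education, ParentIncome}.
Backdoor paths from Industry to UnionMember:
  P1: Industry <- ParentIncome -> UnionMember
  P2: Industry <- ParentIncome -> Region <- Education -> UnionMember
  P3: Industry <- Education -> UnionMember
  P4: Industry <- Education -> Region <- ParentIncome -> UnionMember
The empty set is not sufficient: P1 (Industry <- ParentIncome -> UnionMember) has no collider blocking it and no conditioned non-collider, so it is open.
Try {Education, ParentIncome}:
  P1: blocked at fork node ParentIncome ∈ conditioning set.
  P2: blocked at fork node ParentIncome ∈ conditioning set.
  P3: blocked at fork node Education ∈ conditioning set.
  P4: blocked at fork node Education ∈ conditioning set.
{Education, ParentIncome} contains no descendant of Industry and blocks every backdoor path.
Every element of {Education, ParentIncome} is needed (dropping Education leaves P3 open; dropping ParentIncome leaves P1 open), so no proper subset is valid.
Among all size-2 subsets of the eligible variables, only {Education, ParentIncome} blocks every backdoor path, so it is the unique smallest valid adjustment set.

{Education, ParentIncome}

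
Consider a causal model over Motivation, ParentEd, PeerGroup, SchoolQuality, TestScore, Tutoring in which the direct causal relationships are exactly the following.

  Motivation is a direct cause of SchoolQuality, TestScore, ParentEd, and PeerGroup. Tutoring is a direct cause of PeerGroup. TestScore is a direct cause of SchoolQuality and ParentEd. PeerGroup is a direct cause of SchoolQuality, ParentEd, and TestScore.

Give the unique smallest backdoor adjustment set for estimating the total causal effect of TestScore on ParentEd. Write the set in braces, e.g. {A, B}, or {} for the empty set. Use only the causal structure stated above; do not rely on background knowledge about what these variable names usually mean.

{Motivation, PeerGroup}

Variables eligible for adjustment (non-descendants of TestScore, excluding TestScore and ParentEd): {Motivation, PeerGroup, Tutoring}.
Backdoor paths from TestScore to ParentEd:
  P1: TestScore <- Motivation -> PeerGroup -> ParentEd
  P2: TestScore <- Motivation -> ParentEd
  P3: TestScore <- Motivation -> SchoolQuality <- PeerGroup -> ParentEd
  P4: TestScore <- PeerGroup <- Motivation -> ParentEd
  P5: TestScore <- PeerGroup -> ParentEd
  P6: TestScore <- PeerGroup -> SchoolQuality <- Motivation -> ParentEd
The empty set is not sufficient: P1 (TestScore <- Motivation -> PeerGroup -> ParentEd) has no collider blocking it and no conditioned non-collider, so it is open.
Try {Motivation, PeerGroup}:
  P1: blocked at fork node Motivation ∈ conditioning set.
  P2: blocked at fork node Motivation ∈ conditioning set.
  P3: blocked at fork node Motivation ∈ conditioning set.
  P4: blocked at chain node PeerGroup ∈ conditioning set.
  P5: blocked at fork node PeerGroup ∈ conditioning set.
  P6: blocked at fork node PeerGroup ∈ conditioning set.
{Motivation, PeerGroup} contains no descendant of TestScore and blocks every backdoor path.
Every element of {Motivation, PeerGroup} is needed (dropping Motivation leaves P2 open; dropping PeerGroup leaves P5 open), so no proper subset is valid.
Among all size-2 subsets of the eligible variables, only {Motivation, PeerGroup} blocks every backdoor path, so it is the unique smallest valid adjustment set.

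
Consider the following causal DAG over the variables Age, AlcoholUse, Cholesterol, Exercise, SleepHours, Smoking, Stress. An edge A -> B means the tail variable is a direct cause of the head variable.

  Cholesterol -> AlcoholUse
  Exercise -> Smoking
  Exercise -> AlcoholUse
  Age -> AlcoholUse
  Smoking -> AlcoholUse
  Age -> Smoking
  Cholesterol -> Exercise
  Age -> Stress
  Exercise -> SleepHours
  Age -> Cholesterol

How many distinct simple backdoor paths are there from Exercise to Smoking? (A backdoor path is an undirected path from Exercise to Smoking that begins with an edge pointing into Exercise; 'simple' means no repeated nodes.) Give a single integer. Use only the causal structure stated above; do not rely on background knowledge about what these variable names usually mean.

A backdoor path from Exercise to Smoking is any simple undirected path whose first edge points into Exercise (i.e. leaves Exercise via a parent).
Parents of Exercise: {Cholesterol}.
Enumerating:
  P1: Exercise <- Cholesterol <- Age -> Smoking
  P2: Exercise <- Cholesterol <- Age -> AlcoholUse <- Smoking
  P3: Exercise <- Cholesterol -> AlcoholUse <- Age -> Smoking
  P4: Exercise <- Cholesterol -> AlcoholUse <- Smoking
That exhausts the simple backdoor paths. Count: 4.

4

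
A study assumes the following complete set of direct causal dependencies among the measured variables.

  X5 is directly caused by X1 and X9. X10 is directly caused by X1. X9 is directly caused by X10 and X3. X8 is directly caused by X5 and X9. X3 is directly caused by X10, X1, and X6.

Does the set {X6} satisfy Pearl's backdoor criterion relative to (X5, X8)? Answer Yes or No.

Backdoor paths from X5 to X8 (paths whose first edge points into X5):
  P1: X5 <- X1 -> X10 -> X3 -> X9 -> X8
  P2: X5 <- X1 -> X10 -> X9 -> X8
  P3: X5 <- X1 -> X3 <- X10 -> X9 -> X8
  P4: X5 <- X1 -> X3 -> X9 -> X8
  P5: X5 <- X9 -> X8
Condition 1 (no descendant of X5 in the set): holds — descendants of X5 are {X8}; none are in {X6}.
Condition 2 (every backdoor path blocked by {X6}):
  P1: open — no interior node is in the conditioning set.
  P2: open — no interior node is in the conditioning set.
  P3: blocked at collider X3 (neither it nor any descendant is in the conditioning set).
  P4: open — no interior node is in the conditioning set.
  P5: open — no interior node is in the conditioning set.
{X6} does not satisfy the backdoor criterion.

No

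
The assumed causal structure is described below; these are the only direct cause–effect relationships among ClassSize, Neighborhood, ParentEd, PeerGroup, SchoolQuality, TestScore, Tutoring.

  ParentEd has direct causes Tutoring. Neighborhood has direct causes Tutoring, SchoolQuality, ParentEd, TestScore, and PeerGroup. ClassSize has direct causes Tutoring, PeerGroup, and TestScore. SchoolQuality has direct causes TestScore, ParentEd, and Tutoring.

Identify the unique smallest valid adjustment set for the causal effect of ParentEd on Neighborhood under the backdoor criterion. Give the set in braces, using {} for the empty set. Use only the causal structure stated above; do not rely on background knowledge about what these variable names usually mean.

Variables eligible for adjustment (non-descendants of ParentEd, excluding ParentEd and Neighborhood): {ClassSize, PeerGroup, TestScore, Tutoring}.
Backdoor paths from ParentEd to Neighborhood:
  P1: ParentEd <- Tutoring -> ClassSize <- PeerGroup -> Neighborhood
  P2: ParentEd <- Tutoring -> ClassSize <- TestScore -> SchoolQuality -> Neighborhood
  P3: ParentEd <- Tutoring -> ClassSize <- TestScore -> Neighborhood
  P4: ParentEd <- Tutoring -> SchoolQuality <- TestScore -> ClassSize <- PeerGroup -> Neighborhood
  P5: ParentEd <- Tutoring -> SchoolQuality <- TestScore -> Neighborhood
  P6: ParentEd <- Tutoring -> SchoolQuality -> Neighborhood
  P7: ParentEd <- Tutoring -> Neighborhood
The empty set is not sufficient: P6 (ParentEd <- Tutoring -> SchoolQuality -> Neighborhood) has no collider blocking it and no conditioned non-collider, so it is open.
Try {Tutoring}:
  P1: blocked at fork node Tutoring ∈ conditioning set.
  P2: blocked at fork node Tutoring ∈ conditioning set.
  P3: blocked at fork node Tutoring ∈ conditioning set.
  P4: blocked at fork node Tutoring ∈ conditioning set.
  P5: blocked at fork node Tutoring ∈ conditioning set.
  P6: blocked at fork node Tutoring ∈ conditioning set.
  P7: blocked at fork node Tutoring ∈ conditioning set.
{Tutoring} contains no descendant of ParentEd and blocks every backdoor path.
No other singleton works — e.g. {PeerGroup} leaves P6 open — so {Tutoring} is the unique smallest valid adjustment set.

{Tutoring}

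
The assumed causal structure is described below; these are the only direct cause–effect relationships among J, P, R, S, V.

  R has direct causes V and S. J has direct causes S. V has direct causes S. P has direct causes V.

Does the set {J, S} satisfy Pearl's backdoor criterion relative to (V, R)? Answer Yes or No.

Backdoor paths from V to R (paths whose first edge points into V):
  P1: V <- S -> R
Condition 1 (no descendant of V in the set): holds — descendants of V are {P, R}; none are in {J, S}.
Condition 2 (every backdoor path blocked by {J, S}):
  P1: blocked at fork node S ∈ conditioning set.
{J, S} satisfies the backdoor criterion.

Yes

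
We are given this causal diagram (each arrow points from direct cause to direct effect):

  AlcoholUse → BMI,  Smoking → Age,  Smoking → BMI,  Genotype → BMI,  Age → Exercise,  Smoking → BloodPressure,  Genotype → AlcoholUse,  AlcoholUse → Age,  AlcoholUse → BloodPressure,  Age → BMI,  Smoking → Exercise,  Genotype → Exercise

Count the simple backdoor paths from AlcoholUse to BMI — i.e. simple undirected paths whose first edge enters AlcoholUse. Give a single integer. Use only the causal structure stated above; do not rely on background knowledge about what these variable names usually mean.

5

A backdoor path from AlcoholUse to BMI is any simple undirected path whose first edge points into AlcoholUse (i.e. leaves AlcoholUse via a parent).
Parents of AlcoholUse: {Genotype}.
Enumerating:
  P1: AlcoholUse <- Genotype -> Exercise <- Smoking -> Age -> BMI
  P2: AlcoholUse <- Genotype -> Exercise <- Smoking -> BMI
  P3: AlcoholUse <- Genotype -> Exercise <- Age <- Smoking -> BMI
  P4: AlcoholUse <- Genotype -> Exercise <- Age -> BMI
  P5: AlcoholUse <- Genotype -> BMI
That exhausts the simple backdoor paths. Count: 5.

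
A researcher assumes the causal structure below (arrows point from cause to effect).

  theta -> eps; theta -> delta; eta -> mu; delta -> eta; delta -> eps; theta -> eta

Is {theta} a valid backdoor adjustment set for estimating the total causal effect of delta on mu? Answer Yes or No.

Backdoor paths from delta to mu (paths whose first edge points into delta):
  P1: delta <- theta -> eta -> mu
Condition 1 (no descendant of delta in the set): holds — descendants of delta are {eps, eta, mu}; none are in {theta}.
Condition 2 (every backdoor path blocked by {theta}):
  P1: blocked at fork node theta ∈ conditioning set.
{theta} satisfies the backdoor criterion.

Yes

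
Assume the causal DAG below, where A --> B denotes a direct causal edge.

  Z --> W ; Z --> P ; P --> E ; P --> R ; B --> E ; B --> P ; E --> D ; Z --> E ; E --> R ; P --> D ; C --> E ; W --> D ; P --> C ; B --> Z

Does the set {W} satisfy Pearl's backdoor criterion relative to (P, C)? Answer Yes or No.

Yes

Backdoor paths from P to C (paths whose first edge points into P):
  P1: P <- B -> Z -> W -> D <- E <- C
  P2: P <- B -> Z -> E <- C
  P3: P <- B -> E <- C
  P4: P <- Z <- B -> E <- C
  P5: P <- Z -> W -> D <- E <- C
  P6: P <- Z -> E <- C
Condition 1 (no descendant of P in the set): holds — descendants of P are {C, D, E, R}; none are in {W}.
Condition 2 (every backdoor path blocked by {W}):
  P1: blocked at chain node W ∈ conditioning set.
  P2: blocked at collider E (neither it nor any descendant is in the conditioning set).
  P3: blocked at collider E (neither it nor any descendant is in the conditioning set).
  P4: blocked at collider E (neither it nor any descendant is in the conditioning set).
  P5: blocked at chain node W ∈ conditioning set.
  P6: blocked at collider E (neither it nor any descendant is in the conditioning set).
{W} satisfies the backdoor criterion.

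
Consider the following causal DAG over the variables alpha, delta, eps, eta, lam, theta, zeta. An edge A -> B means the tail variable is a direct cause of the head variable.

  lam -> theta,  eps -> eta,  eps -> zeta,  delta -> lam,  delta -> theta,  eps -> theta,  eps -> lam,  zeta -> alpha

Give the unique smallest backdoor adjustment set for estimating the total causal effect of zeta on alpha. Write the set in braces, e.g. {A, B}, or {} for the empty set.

Variables eligible for adjustment (non-descendants of zeta, excluding zeta and alpha): {delta, eps, eta, lam, theta}.
Backdoor paths from zeta to alpha:
  (none)
With no backdoor paths the empty set already satisfies the criterion, and it is trivially minimal.

{}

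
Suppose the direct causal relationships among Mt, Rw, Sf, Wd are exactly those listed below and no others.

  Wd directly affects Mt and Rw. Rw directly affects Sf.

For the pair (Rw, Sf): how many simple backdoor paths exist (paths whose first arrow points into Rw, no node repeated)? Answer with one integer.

0

A backdoor path from Rw to Sf is any simple undirected path whose first edge points into Rw (i.e. leaves Rw via a parent).
Parents of Rw: {Wd}.
No simple path from any parent of Rw reaches Sf without revisiting Rw, so there are no backdoor paths.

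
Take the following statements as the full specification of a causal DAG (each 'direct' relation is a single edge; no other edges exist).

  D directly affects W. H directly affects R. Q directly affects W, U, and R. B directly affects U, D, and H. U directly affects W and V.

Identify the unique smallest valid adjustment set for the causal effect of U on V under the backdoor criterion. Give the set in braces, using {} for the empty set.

{}

Variables eligible for adjustment (non-descendants of U, excluding U and V): {B, D, H, Q, R}.
Backdoor paths from U to V:
  (none)
With no backdoor paths the empty set already satisfies the criterion, and it is trivially minimal.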